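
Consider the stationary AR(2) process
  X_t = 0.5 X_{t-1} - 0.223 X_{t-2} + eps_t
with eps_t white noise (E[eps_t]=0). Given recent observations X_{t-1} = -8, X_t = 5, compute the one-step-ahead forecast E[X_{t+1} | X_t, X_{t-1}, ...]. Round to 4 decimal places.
E[X_{t+1} \mid \mathcal F_t] = 4.2840

For an AR(p) model X_t = c + sum_i phi_i X_{t-i} + eps_t, the
one-step-ahead conditional mean is
  E[X_{t+1} | X_t, ...] = c + sum_i phi_i X_{t+1-i}.
Substitute known values:
  E[X_{t+1} | ...] = (0.5) * (5) + (-0.223) * (-8)
                   = 4.2840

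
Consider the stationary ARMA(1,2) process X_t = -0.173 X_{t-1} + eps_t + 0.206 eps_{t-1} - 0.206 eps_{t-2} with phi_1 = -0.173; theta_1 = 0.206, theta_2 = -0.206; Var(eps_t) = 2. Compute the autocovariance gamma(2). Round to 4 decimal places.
\gamma(2) = -0.4182

Multiply the model equation by X_{t-k} and take expectations. With theta_0 = psi_0 = 1 and psi_j the MA(infinity) weights, this gives
  gamma(k) - sum_i phi_i gamma(k-i) = c_k,
  c_k = sigma^2 * sum_{j=k..q} theta_j psi_{j-k}   (c_k = 0 for k > q),
using gamma(-m) = gamma(m).
psi-weights needed (psi_j = theta_j + sum_i phi_i psi_{j-i}):
  psi_1 = theta_1 + phi_1 = 0.206 + (-0.173) = 0.033
  psi_2 = theta_2 + phi_1 psi_1 = -0.206 + (-0.173)(0.033) = -0.211709
Right-hand sides:
  c_0 = sigma^2 (1 + theta_1 psi_1 + theta_2 psi_2) = 2 * (1 + (0.206)(0.033) + (-0.206)(-0.211709)) = 2 * 1.05041 = 2.10082
  c_1 = sigma^2 (theta_1 + theta_2 psi_1) = 2 * (0.206 + (-0.206)(0.033)) = 0.398404
  c_2 = sigma^2 theta_2 = 2 * (-0.206) = -0.412
Equations for k = 0 and k = 1 (AR order 1):
  gamma(0) = phi_1 gamma(1) + c_0
  gamma(1) = phi_1 gamma(0) + c_1
Substituting the second into the first: gamma(0) (1 - phi_1^2) = c_0 + phi_1 c_1, so
  gamma(0) = (c_0 + phi_1 c_1) / (1 - phi_1^2) = (2.10082 + (-0.173)(0.398404)) / (1 - (-0.173)^2) = 2.031896 / 0.970071 = 2.094585.
  gamma(1) = phi_1 gamma(0) + c_1 = (-0.173)(2.094585) + (0.398404) = 0.036041.
For k = 2: gamma(2) = phi_1 gamma(1) + c_2
  = (-0.173)(0.036041) + (-0.412) = -0.418235.
Therefore gamma(2) = -0.4182 (to 4 decimal places).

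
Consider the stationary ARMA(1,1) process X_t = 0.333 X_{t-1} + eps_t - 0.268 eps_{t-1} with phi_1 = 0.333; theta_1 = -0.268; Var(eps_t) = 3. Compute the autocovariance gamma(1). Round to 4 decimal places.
\gamma(1) = 0.1997

Multiply the model equation by X_{t-k} and take expectations. With theta_0 = psi_0 = 1 and psi_j the MA(infinity) weights, this gives
  gamma(k) - sum_i phi_i gamma(k-i) = c_k,
  c_k = sigma^2 * sum_{j=k..q} theta_j psi_{j-k}   (c_k = 0 for k > q),
using gamma(-m) = gamma(m).
psi-weights needed (psi_j = theta_j + sum_i phi_i psi_{j-i}):
  psi_1 = theta_1 + phi_1 = -0.268 + (0.333) = 0.065
Right-hand sides:
  c_0 = sigma^2 (1 + theta_1 psi_1) = 3 * (1 + (-0.268)(0.065)) = 3 * 0.98258 = 2.94774
  c_1 = sigma^2 theta_1 = 3 * (-0.268) = -0.804
  c_2 = 0
Equations for k = 0 and k = 1 (AR order 1):
  gamma(0) = phi_1 gamma(1) + c_0
  gamma(1) = phi_1 gamma(0) + c_1
Substituting the second into the first: gamma(0) (1 - phi_1^2) = c_0 + phi_1 c_1, so
  gamma(0) = (c_0 + phi_1 c_1) / (1 - phi_1^2) = (2.94774 + (0.333)(-0.804)) / (1 - (0.333)^2) = 2.680008 / 0.889111 = 3.014256.
  gamma(1) = phi_1 gamma(0) + c_1 = (0.333)(3.014256) + (-0.804) = 0.199747.
Therefore gamma(1) = 0.1997 (to 4 decimal places).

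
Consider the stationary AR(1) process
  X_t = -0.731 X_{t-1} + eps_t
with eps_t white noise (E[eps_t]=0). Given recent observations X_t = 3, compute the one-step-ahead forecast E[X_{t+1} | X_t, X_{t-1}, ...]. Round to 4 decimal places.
E[X_{t+1} \mid \mathcal F_t] = -2.1930

For an AR(p) model X_t = c + sum_i phi_i X_{t-i} + eps_t, the
one-step-ahead conditional mean is
  E[X_{t+1} | X_t, ...] = c + sum_i phi_i X_{t+1-i}.
Substitute known values:
  E[X_{t+1} | ...] = (-0.731) * (3)
                   = -2.1930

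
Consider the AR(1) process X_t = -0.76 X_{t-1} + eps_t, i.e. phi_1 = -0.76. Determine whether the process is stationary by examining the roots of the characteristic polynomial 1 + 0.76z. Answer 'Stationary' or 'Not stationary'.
\text{Stationary}

The AR(p) characteristic polynomial is P(z) = 1 + 0.76z.
Stationarity requires all roots to lie outside the unit circle, i.e. |z| > 1 for every root.
This is linear in z: 1 + (0.76) z = 0  =>  z = -1/(0.76) = -1.315789,  |z| = 1.315789.
Moduli of all roots: 1.3158.
All moduli strictly greater than 1? Yes.
Verdict: Stationary.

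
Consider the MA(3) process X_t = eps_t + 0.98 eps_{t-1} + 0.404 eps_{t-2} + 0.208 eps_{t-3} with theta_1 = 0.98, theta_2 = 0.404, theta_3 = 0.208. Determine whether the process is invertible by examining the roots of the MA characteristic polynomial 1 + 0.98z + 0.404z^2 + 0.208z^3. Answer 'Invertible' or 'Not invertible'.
\text{Invertible}

The MA(q) characteristic polynomial is P(z) = 1 + 0.98z + 0.404z^2 + 0.208z^3.
Invertibility requires all roots to lie outside the unit circle, i.e. |z| > 1 for every root.
Degree 3: look for a simple real root z0 first, then factor out (1 - z/z0) and solve the remaining quadratic.
Testing z0 = -1.25: P(-1.25) = 1 + (0.98)(-1.25) + (0.404)(-1.25)^2 + (0.208)(-1.25)^3
  = 1 + (-1.225) + (0.63125) + (-0.40625) = 0.  So z_0 = -1.25 is a root, |z_0| = 1.25.
Divide out the factor (1 + 0.8 z) = (1 - z/z0) (since 1/z0 = -0.8):
  P(z) = (1 + 0.8 z)(1 + (0.18) z + (0.26) z^2)
  [check: z-coef 0.18 - (-0.8) = 0.98; z^2-coef 0.26 - (-0.8)(0.18) = 0.404; z^3-coef -(-0.8)(0.26) = 0.208.]
Remaining roots from the quadratic factor 1 + (0.18) z + (0.26) z^2:
  Set 1 + (0.18) z + (0.26) z^2 = 0, i.e. a z^2 + b z + c = 0 with a = 0.26, b = 0.18, c = 1.
  Discriminant D = b^2 - 4ac = (0.18)^2 - 4*(0.26)*1 = 0.0324 - (1.04) = -1.0076.
  D < 0, so the roots are the complex-conjugate pair z = (-b +/- i sqrt(-D)) / (2a) = -0.3462 +/- 1.9304i.
  For a conjugate pair |z|^2 = z * conj(z) = (product of roots) = c/a = 1/(0.26) = 3.846154, so |z| = sqrt(3.846154) = 1.9612 for both roots.
Moduli of all roots: 1.2500, 1.9612, 1.9612.
All moduli strictly greater than 1? Yes.
Verdict: Invertible.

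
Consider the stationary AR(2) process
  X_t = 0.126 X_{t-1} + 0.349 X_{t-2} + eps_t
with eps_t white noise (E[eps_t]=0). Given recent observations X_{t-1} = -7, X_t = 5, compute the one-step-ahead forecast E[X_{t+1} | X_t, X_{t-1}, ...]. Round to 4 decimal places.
E[X_{t+1} \mid \mathcal F_t] = -1.8130

For an AR(p) model X_t = c + sum_i phi_i X_{t-i} + eps_t, the
one-step-ahead conditional mean is
  E[X_{t+1} | X_t, ...] = c + sum_i phi_i X_{t+1-i}.
Substitute known values:
  E[X_{t+1} | ...] = (0.126) * (5) + (0.349) * (-7)
                   = -1.8130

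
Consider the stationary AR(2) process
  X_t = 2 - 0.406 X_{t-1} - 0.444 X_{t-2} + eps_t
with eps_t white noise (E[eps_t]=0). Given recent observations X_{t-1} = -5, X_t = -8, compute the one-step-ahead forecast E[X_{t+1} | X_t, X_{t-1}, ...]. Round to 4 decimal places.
E[X_{t+1} \mid \mathcal F_t] = 7.4680

For an AR(p) model X_t = c + sum_i phi_i X_{t-i} + eps_t, the
one-step-ahead conditional mean is
  E[X_{t+1} | X_t, ...] = c + sum_i phi_i X_{t+1-i}.
Substitute known values:
  E[X_{t+1} | ...] = 2 + (-0.406) * (-8) + (-0.444) * (-5)
                   = 7.4680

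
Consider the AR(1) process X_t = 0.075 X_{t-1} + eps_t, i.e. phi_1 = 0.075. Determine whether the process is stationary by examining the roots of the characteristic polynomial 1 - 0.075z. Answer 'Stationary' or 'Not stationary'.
\text{Stationary}

The AR(p) characteristic polynomial is P(z) = 1 - 0.075z.
Stationarity requires all roots to lie outside the unit circle, i.e. |z| > 1 for every root.
This is linear in z: 1 + (-0.075) z = 0  =>  z = -1/(-0.075) = 13.333333,  |z| = 13.333333.
Moduli of all roots: 13.3333.
All moduli strictly greater than 1? Yes.
Verdict: Stationary.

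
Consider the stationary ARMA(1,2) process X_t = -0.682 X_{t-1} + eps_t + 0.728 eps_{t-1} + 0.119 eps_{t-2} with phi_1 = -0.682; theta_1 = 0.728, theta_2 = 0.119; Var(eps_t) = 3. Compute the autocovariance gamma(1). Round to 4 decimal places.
\gamma(1) = 0.1207

Multiply the model equation by X_{t-k} and take expectations. With theta_0 = psi_0 = 1 and psi_j the MA(infinity) weights, this gives
  gamma(k) - sum_i phi_i gamma(k-i) = c_k,
  c_k = sigma^2 * sum_{j=k..q} theta_j psi_{j-k}   (c_k = 0 for k > q),
using gamma(-m) = gamma(m).
psi-weights needed (psi_j = theta_j + sum_i phi_i psi_{j-i}):
  psi_1 = theta_1 + phi_1 = 0.728 + (-0.682) = 0.046
  psi_2 = theta_2 + phi_1 psi_1 = 0.119 + (-0.682)(0.046) = 0.087628
Right-hand sides:
  c_0 = sigma^2 (1 + theta_1 psi_1 + theta_2 psi_2) = 3 * (1 + (0.728)(0.046) + (0.119)(0.087628)) = 3 * 1.043916 = 3.131747
  c_1 = sigma^2 (theta_1 + theta_2 psi_1) = 3 * (0.728 + (0.119)(0.046)) = 2.200422
  c_2 = sigma^2 theta_2 = 3 * (0.119) = 0.357
Equations for k = 0 and k = 1 (AR order 1):
  gamma(0) = phi_1 gamma(1) + c_0
  gamma(1) = phi_1 gamma(0) + c_1
Substituting the second into the first: gamma(0) (1 - phi_1^2) = c_0 + phi_1 c_1, so
  gamma(0) = (c_0 + phi_1 c_1) / (1 - phi_1^2) = (3.131747 + (-0.682)(2.200422)) / (1 - (-0.682)^2) = 1.631059 / 0.534876 = 3.049416.
  gamma(1) = phi_1 gamma(0) + c_1 = (-0.682)(3.049416) + (2.200422) = 0.12072.
Therefore gamma(1) = 0.1207 (to 4 decimal places).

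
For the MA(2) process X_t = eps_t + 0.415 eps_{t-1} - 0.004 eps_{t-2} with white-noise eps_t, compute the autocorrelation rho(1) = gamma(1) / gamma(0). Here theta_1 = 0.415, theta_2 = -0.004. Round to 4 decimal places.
\rho(1) = 0.3526

For an MA(q) process with theta_0 = 1, the autocovariance is
  gamma(k) = sigma^2 * sum_{i=0..q-k} theta_i * theta_{i+k},
and rho(k) = gamma(k) / gamma(0). Sigma^2 cancels.
  numerator   = (1)*(0.415) + (0.415)*(-0.004) = 0.41334.
  denominator = (1)^2 + (0.415)^2 + (-0.004)^2 = 1.172241.
  rho(1) = 0.41334 / 1.172241 = 0.3526.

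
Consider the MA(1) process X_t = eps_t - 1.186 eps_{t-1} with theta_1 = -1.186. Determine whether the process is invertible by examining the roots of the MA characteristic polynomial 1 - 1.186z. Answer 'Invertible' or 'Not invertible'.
\text{Not invertible}

The MA(q) characteristic polynomial is P(z) = 1 - 1.186z.
Invertibility requires all roots to lie outside the unit circle, i.e. |z| > 1 for every root.
This is linear in z: 1 + (-1.186) z = 0  =>  z = -1/(-1.186) = 0.84317,  |z| = 0.84317.
Moduli of all roots: 0.8432.
All moduli strictly greater than 1? No.
Verdict: Not invertible.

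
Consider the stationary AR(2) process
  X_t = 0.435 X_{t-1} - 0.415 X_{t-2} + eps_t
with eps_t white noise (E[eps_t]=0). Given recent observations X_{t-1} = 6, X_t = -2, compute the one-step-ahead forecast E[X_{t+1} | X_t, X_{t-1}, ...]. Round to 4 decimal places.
E[X_{t+1} \mid \mathcal F_t] = -3.3600

For an AR(p) model X_t = c + sum_i phi_i X_{t-i} + eps_t, the
one-step-ahead conditional mean is
  E[X_{t+1} | X_t, ...] = c + sum_i phi_i X_{t+1-i}.
Substitute known values:
  E[X_{t+1} | ...] = (0.435) * (-2) + (-0.415) * (6)
                   = -3.3600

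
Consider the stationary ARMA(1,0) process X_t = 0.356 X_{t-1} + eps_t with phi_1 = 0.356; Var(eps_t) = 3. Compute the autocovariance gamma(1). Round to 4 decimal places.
\gamma(1) = 1.2230

Multiply the model equation by X_{t-k} and take expectations. With theta_0 = psi_0 = 1 and psi_j the MA(infinity) weights, this gives
  gamma(k) - sum_i phi_i gamma(k-i) = c_k,
  c_k = sigma^2 * sum_{j=k..q} theta_j psi_{j-k}   (c_k = 0 for k > q),
using gamma(-m) = gamma(m).
Pure AR (q = 0): c_0 = sigma^2 = 3, c_k = 0 for k >= 1.
Equations for k = 0 and k = 1 (AR order 1):
  gamma(0) = phi_1 gamma(1) + c_0
  gamma(1) = phi_1 gamma(0) + c_1
Substituting the second into the first: gamma(0) (1 - phi_1^2) = c_0 + phi_1 c_1, so
  gamma(0) = c_0 / (1 - phi_1^2) = 3 / (1 - (0.356)^2) = 3 / 0.873264 = 3.435387.
  gamma(1) = phi_1 gamma(0) = (0.356)(3.435387) = 1.222998.
Therefore gamma(1) = 1.2230 (to 4 decimal places).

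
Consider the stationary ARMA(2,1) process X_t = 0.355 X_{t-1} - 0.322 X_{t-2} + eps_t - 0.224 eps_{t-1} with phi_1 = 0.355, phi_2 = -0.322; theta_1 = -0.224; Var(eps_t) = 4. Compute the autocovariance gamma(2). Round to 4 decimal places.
\gamma(2) = -1.2543

Multiply the model equation by X_{t-k} and take expectations. With theta_0 = psi_0 = 1 and psi_j the MA(infinity) weights, this gives
  gamma(k) - sum_i phi_i gamma(k-i) = c_k,
  c_k = sigma^2 * sum_{j=k..q} theta_j psi_{j-k}   (c_k = 0 for k > q),
using gamma(-m) = gamma(m).
psi-weights needed (psi_j = theta_j + sum_i phi_i psi_{j-i}):
  psi_1 = theta_1 + phi_1 = -0.224 + (0.355) = 0.131
Right-hand sides:
  c_0 = sigma^2 (1 + theta_1 psi_1) = 4 * (1 + (-0.224)(0.131)) = 4 * 0.970656 = 3.882624
  c_1 = sigma^2 theta_1 = 4 * (-0.224) = -0.896
  c_2 = 0
Equations for k = 0, 1, 2 (AR order 2, c_2 = 0):
  (E0) gamma(0) = phi_1 gamma(1) + phi_2 gamma(2) + c_0
  (E1) gamma(1) = phi_1 gamma(0) + phi_2 gamma(1) + c_1
  (E2) gamma(2) = phi_1 gamma(1) + phi_2 gamma(0)
From (E1): gamma(1) = A gamma(0) + B with
  A = phi_1 / (1 - phi_2) = 0.355 / 1.322 = 0.268533,   B = c_1 / (1 - phi_2) = -0.896 / 1.322 = -0.677761.
Insert (E2) into (E0): gamma(0) (1 - phi_2^2) = phi_1 (1 + phi_2) gamma(1) + c_0.
  phi_1 (1 + phi_2) = (0.355)(0.678) = 0.24069,   1 - phi_2^2 = 0.896316.
Replace gamma(1) by A gamma(0) + B and collect gamma(0):
  gamma(0) [0.896316 - (0.24069)(0.268533)] = (0.24069)(-0.677761) + 3.882624
  gamma(0) * 0.831683 = 3.719494
  gamma(0) = 3.719494 / 0.831683 = 4.47225.
  gamma(1) = A gamma(0) + B = (0.268533)(4.47225) + (-0.677761) = 0.523184.
  gamma(2) = phi_1 gamma(1) + phi_2 gamma(0) = (0.355)(0.523184) + (-0.322)(4.47225) = -1.254334.
Therefore gamma(2) = -1.2543 (to 4 decimal places).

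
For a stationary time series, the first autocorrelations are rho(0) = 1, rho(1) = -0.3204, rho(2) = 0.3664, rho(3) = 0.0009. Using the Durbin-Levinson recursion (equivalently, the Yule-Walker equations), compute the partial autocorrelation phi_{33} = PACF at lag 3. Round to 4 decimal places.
\phi_{33} = 0.2171

The PACF at lag k is phi_{kk}, the last component of the solution
to the Yule-Walker system G_k phi = r_k where
  (G_k)_{ij} = rho(|i - j|), (r_k)_i = rho(i), i,j = 1..k.
Equivalently, Durbin-Levinson gives phi_{kk} iteratively:
  phi_{11} = rho(1)
  phi_{kk} = [rho(k) - sum_{j=1..k-1} phi_{k-1,j} rho(k-j)]
            / [1 - sum_{j=1..k-1} phi_{k-1,j} rho(j)],
  phi_{k,j} = phi_{k-1,j} - phi_{kk} phi_{k-1,k-j},  j = 1..k-1.
Step k = 1:
  phi_11 = rho(1) = -0.3204.
Step k = 2:
  phi_22 = [rho(2) - phi_11 rho(1)] / [1 - phi_11 rho(1)] = [0.3664 - (-0.3204)(-0.3204)] / [1 - (-0.3204)(-0.3204)]
         = 0.26374384 / 0.89734384 = 0.293916.
  Update: phi_21 = phi_11 - phi_22 phi_11 = -0.3204 - (0.293916)(-0.3204) = -0.226229.
Step k = 3:
  phi_33 = [rho(3) - phi_21 rho(2) - phi_22 rho(1)] / [1 - phi_21 rho(1) - phi_22 rho(2)]
    numerator   = 0.0009 - (-0.226229)(0.3664) - (0.293916)(-0.3204) = 0.17796114
    denominator = 1 - (-0.226229)(-0.3204) - (0.293916)(0.3664) = 0.81982527
  phi_33 = 0.17796114 / 0.81982527 = 0.2171.
Therefore phi_{33} = 0.2171.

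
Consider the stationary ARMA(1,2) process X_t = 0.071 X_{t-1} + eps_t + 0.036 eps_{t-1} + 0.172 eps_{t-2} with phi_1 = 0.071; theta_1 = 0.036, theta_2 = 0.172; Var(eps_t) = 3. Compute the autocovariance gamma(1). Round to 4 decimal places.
\gamma(1) = 0.3856

Multiply the model equation by X_{t-k} and take expectations. With theta_0 = psi_0 = 1 and psi_j the MA(infinity) weights, this gives
  gamma(k) - sum_i phi_i gamma(k-i) = c_k,
  c_k = sigma^2 * sum_{j=k..q} theta_j psi_{j-k}   (c_k = 0 for k > q),
using gamma(-m) = gamma(m).
psi-weights needed (psi_j = theta_j + sum_i phi_i psi_{j-i}):
  psi_1 = theta_1 + phi_1 = 0.036 + (0.071) = 0.107
  psi_2 = theta_2 + phi_1 psi_1 = 0.172 + (0.071)(0.107) = 0.179597
Right-hand sides:
  c_0 = sigma^2 (1 + theta_1 psi_1 + theta_2 psi_2) = 3 * (1 + (0.036)(0.107) + (0.172)(0.179597)) = 3 * 1.034743 = 3.104228
  c_1 = sigma^2 (theta_1 + theta_2 psi_1) = 3 * (0.036 + (0.172)(0.107)) = 0.163212
  c_2 = sigma^2 theta_2 = 3 * (0.172) = 0.516
Equations for k = 0 and k = 1 (AR order 1):
  gamma(0) = phi_1 gamma(1) + c_0
  gamma(1) = phi_1 gamma(0) + c_1
Substituting the second into the first: gamma(0) (1 - phi_1^2) = c_0 + phi_1 c_1, so
  gamma(0) = (c_0 + phi_1 c_1) / (1 - phi_1^2) = (3.104228 + (0.071)(0.163212)) / (1 - (0.071)^2) = 3.115816 / 0.994959 = 3.131603.
  gamma(1) = phi_1 gamma(0) + c_1 = (0.071)(3.131603) + (0.163212) = 0.385556.
Therefore gamma(1) = 0.3856 (to 4 decimal places).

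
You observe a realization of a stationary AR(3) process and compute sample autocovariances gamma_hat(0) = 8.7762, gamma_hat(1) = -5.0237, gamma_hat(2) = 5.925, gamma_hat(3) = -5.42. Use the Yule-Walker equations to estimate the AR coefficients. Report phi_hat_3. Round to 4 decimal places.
\hat\phi_{3} = -0.2740

The Yule-Walker equations for an AR(p) process read, in matrix form,
  Gamma_p phi = r_p,   with   (Gamma_p)_{ij} = gamma(|i - j|),
                       (r_p)_i = gamma(i),   i,j = 1..p.
Substitute the sample gammas (Toeplitz matrix and right-hand side of size 3):
  Gamma_p = [[8.7762, -5.0237, 5.925], [-5.0237, 8.7762, -5.0237], [5.925, -5.0237, 8.7762]]
  r_p     = [-5.0237, 5.925, -5.42]
Written out (R1..R3):
  (R1) 8.7762 phi_1 - 5.0237 phi_2 + 5.925 phi_3 = -5.0237
  (R2) -5.0237 phi_1 + 8.7762 phi_2 - 5.0237 phi_3 = 5.925
  (R3) 5.925 phi_1 - 5.0237 phi_2 + 8.7762 phi_3 = -5.42
Gaussian elimination:
  R2 <- R2 - (-5.0237/8.7762) R1 = R2 - (-0.572423) R1:  5.900518 phi_2 - 1.632093 phi_3 = 3.049318
  R3 <- R3 - (5.925/8.7762) R1 = R3 - (0.675121) R1:  -1.632093 phi_2 + 4.776106 phi_3 = -2.028393
  R3 <- R3 - (-1.632093/5.900518) R2 = R3 - (-0.276602) R2:  4.324666 phi_3 = -1.184947
Back-substitution:
  phi_hat_3 = -1.184947 / 4.324666 = -0.273997
  phi_hat_2 = (3.049318 - (-1.632093)(-0.273997)) / 5.900518 = 0.441
  phi_hat_1 = (-5.0237 - (-5.0237)(0.441) - (5.925)(-0.273997)) / 8.7762 = -0.135003
So phi_hat = [-0.1350, 0.4410, -0.2740].
Therefore phi_hat_3 = -0.2740.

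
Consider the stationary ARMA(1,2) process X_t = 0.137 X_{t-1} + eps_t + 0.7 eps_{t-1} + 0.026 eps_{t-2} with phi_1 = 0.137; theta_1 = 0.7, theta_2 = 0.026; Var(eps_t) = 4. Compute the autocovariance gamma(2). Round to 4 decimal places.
\gamma(2) = 0.6287

Multiply the model equation by X_{t-k} and take expectations. With theta_0 = psi_0 = 1 and psi_j the MA(infinity) weights, this gives
  gamma(k) - sum_i phi_i gamma(k-i) = c_k,
  c_k = sigma^2 * sum_{j=k..q} theta_j psi_{j-k}   (c_k = 0 for k > q),
using gamma(-m) = gamma(m).
psi-weights needed (psi_j = theta_j + sum_i phi_i psi_{j-i}):
  psi_1 = theta_1 + phi_1 = 0.7 + (0.137) = 0.837
  psi_2 = theta_2 + phi_1 psi_1 = 0.026 + (0.137)(0.837) = 0.140669
Right-hand sides:
  c_0 = sigma^2 (1 + theta_1 psi_1 + theta_2 psi_2) = 4 * (1 + (0.7)(0.837) + (0.026)(0.140669)) = 4 * 1.589557 = 6.35823
  c_1 = sigma^2 (theta_1 + theta_2 psi_1) = 4 * (0.7 + (0.026)(0.837)) = 2.887048
  c_2 = sigma^2 theta_2 = 4 * (0.026) = 0.104
Equations for k = 0 and k = 1 (AR order 1):
  gamma(0) = phi_1 gamma(1) + c_0
  gamma(1) = phi_1 gamma(0) + c_1
Substituting the second into the first: gamma(0) (1 - phi_1^2) = c_0 + phi_1 c_1, so
  gamma(0) = (c_0 + phi_1 c_1) / (1 - phi_1^2) = (6.35823 + (0.137)(2.887048)) / (1 - (0.137)^2) = 6.753755 / 0.981231 = 6.882941.
  gamma(1) = phi_1 gamma(0) + c_1 = (0.137)(6.882941) + (2.887048) = 3.830011.
For k = 2: gamma(2) = phi_1 gamma(1) + c_2
  = (0.137)(3.830011) + (0.104) = 0.628711.
Therefore gamma(2) = 0.6287 (to 4 decimal places).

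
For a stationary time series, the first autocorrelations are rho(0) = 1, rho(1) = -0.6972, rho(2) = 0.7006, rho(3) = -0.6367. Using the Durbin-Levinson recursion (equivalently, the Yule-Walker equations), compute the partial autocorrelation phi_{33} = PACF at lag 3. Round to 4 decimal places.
\phi_{33} = -0.1440

The PACF at lag k is phi_{kk}, the last component of the solution
to the Yule-Walker system G_k phi = r_k where
  (G_k)_{ij} = rho(|i - j|), (r_k)_i = rho(i), i,j = 1..k.
Equivalently, Durbin-Levinson gives phi_{kk} iteratively:
  phi_{11} = rho(1)
  phi_{kk} = [rho(k) - sum_{j=1..k-1} phi_{k-1,j} rho(k-j)]
            / [1 - sum_{j=1..k-1} phi_{k-1,j} rho(j)],
  phi_{k,j} = phi_{k-1,j} - phi_{kk} phi_{k-1,k-j},  j = 1..k-1.
Step k = 1:
  phi_11 = rho(1) = -0.6972.
Step k = 2:
  phi_22 = [rho(2) - phi_11 rho(1)] / [1 - phi_11 rho(1)] = [0.7006 - (-0.6972)(-0.6972)] / [1 - (-0.6972)(-0.6972)]
         = 0.21451216 / 0.51391216 = 0.41741.
  Update: phi_21 = phi_11 - phi_22 phi_11 = -0.6972 - (0.41741)(-0.6972) = -0.406182.
Step k = 3:
  phi_33 = [rho(3) - phi_21 rho(2) - phi_22 rho(1)] / [1 - phi_21 rho(1) - phi_22 rho(2)]
    numerator   = -0.6367 - (-0.406182)(0.7006) - (0.41741)(-0.6972) = -0.06111078
    denominator = 1 - (-0.406182)(-0.6972) - (0.41741)(0.7006) = 0.4243726
  phi_33 = -0.06111078 / 0.4243726 = -0.144.
Therefore phi_{33} = -0.1440.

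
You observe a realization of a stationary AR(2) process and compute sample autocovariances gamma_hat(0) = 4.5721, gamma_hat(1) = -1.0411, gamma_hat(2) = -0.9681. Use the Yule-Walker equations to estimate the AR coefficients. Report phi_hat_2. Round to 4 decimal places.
\hat\phi_{2} = -0.2780

The Yule-Walker equations for an AR(p) process read, in matrix form,
  Gamma_p phi = r_p,   with   (Gamma_p)_{ij} = gamma(|i - j|),
                       (r_p)_i = gamma(i),   i,j = 1..p.
Substitute the sample gammas (Toeplitz matrix and right-hand side of size 2):
  Gamma_p = [[4.5721, -1.0411], [-1.0411, 4.5721]]
  r_p     = [-1.0411, -0.9681]
Written out:
  4.5721 phi_1 - 1.0411 phi_2 = -1.0411
  -1.0411 phi_1 + 4.5721 phi_2 = -0.9681
Solve by Cramer's rule:
  det = gamma(0)^2 - gamma(1)^2 = (4.5721)^2 - (-1.0411)^2 = 20.90409841 - 1.08388921 = 19.8202092
  phi_hat_1 = [gamma(1) gamma(0) - gamma(1) gamma(2)] / det = [(-1.0411)(4.5721) - (-1.0411)(-0.9681)] / 19.8202092 = -5.76790222 / 19.8202092 = -0.291
  phi_hat_2 = [gamma(0) gamma(2) - gamma(1)^2] / det = [(4.5721)(-0.9681) - (-1.0411)^2] / 19.8202092 = -5.51013922 / 19.8202092 = -0.278
So phi_hat = [-0.2910, -0.2780].
Therefore phi_hat_2 = -0.2780.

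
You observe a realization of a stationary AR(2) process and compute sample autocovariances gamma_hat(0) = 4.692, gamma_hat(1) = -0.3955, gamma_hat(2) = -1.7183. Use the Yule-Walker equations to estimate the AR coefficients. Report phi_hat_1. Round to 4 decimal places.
\hat\phi_{1} = -0.1160

The Yule-Walker equations for an AR(p) process read, in matrix form,
  Gamma_p phi = r_p,   with   (Gamma_p)_{ij} = gamma(|i - j|),
                       (r_p)_i = gamma(i),   i,j = 1..p.
Substitute the sample gammas (Toeplitz matrix and right-hand side of size 2):
  Gamma_p = [[4.692, -0.3955], [-0.3955, 4.692]]
  r_p     = [-0.3955, -1.7183]
Written out:
  4.692 phi_1 - 0.3955 phi_2 = -0.3955
  -0.3955 phi_1 + 4.692 phi_2 = -1.7183
Solve by Cramer's rule:
  det = gamma(0)^2 - gamma(1)^2 = (4.692)^2 - (-0.3955)^2 = 22.014864 - 0.15642025 = 21.85844375
  phi_hat_1 = [gamma(1) gamma(0) - gamma(1) gamma(2)] / det = [(-0.3955)(4.692) - (-0.3955)(-1.7183)] / 21.85844375 = -2.53527365 / 21.85844375 = -0.116
  phi_hat_2 = [gamma(0) gamma(2) - gamma(1)^2] / det = [(4.692)(-1.7183) - (-0.3955)^2] / 21.85844375 = -8.21868385 / 21.85844375 = -0.376
So phi_hat = [-0.1160, -0.3760].
Therefore phi_hat_1 = -0.1160.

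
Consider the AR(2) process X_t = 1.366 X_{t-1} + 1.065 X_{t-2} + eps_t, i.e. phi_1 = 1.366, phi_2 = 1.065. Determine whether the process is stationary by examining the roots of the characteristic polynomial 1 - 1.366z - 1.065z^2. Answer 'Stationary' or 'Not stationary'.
\text{Not stationary}

The AR(p) characteristic polynomial is P(z) = 1 - 1.366z - 1.065z^2.
Stationarity requires all roots to lie outside the unit circle, i.e. |z| > 1 for every root.
Set 1 + (-1.366) z + (-1.065) z^2 = 0, i.e. a z^2 + b z + c = 0 with a = -1.065, b = -1.366, c = 1.
Discriminant D = b^2 - 4ac = (-1.366)^2 - 4*(-1.065)*1 = 1.865956 - (-4.26) = 6.125956.
D >= 0, so the roots are real: z = (-b +/- sqrt(D)) / (2a) = (1.366 +/- 2.475067) / (-2.13).
  z_1 = (1.366 + 2.475067) / (-2.13) = -1.8033,   |z_1| = 1.8033.
  z_2 = (1.366 - 2.475067) / (-2.13) = 0.5207,   |z_2| = 0.5207.
Moduli of all roots: 1.8033, 0.5207.
All moduli strictly greater than 1? No.
Verdict: Not stationary.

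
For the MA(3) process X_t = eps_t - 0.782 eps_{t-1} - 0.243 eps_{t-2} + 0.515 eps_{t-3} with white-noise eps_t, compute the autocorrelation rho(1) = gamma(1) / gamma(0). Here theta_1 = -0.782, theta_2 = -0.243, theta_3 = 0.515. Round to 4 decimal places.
\rho(1) = -0.3705

For an MA(q) process with theta_0 = 1, the autocovariance is
  gamma(k) = sigma^2 * sum_{i=0..q-k} theta_i * theta_{i+k},
and rho(k) = gamma(k) / gamma(0). Sigma^2 cancels.
  numerator   = (1)*(-0.782) + (-0.782)*(-0.243) + (-0.243)*(0.515) = -0.717119.
  denominator = (1)^2 + (-0.782)^2 + (-0.243)^2 + (0.515)^2 = 1.935798.
  rho(1) = -0.717119 / 1.935798 = -0.3705.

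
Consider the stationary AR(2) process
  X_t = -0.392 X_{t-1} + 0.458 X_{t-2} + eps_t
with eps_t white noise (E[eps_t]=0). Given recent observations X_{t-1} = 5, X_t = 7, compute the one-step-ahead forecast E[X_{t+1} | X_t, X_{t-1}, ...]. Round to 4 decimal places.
E[X_{t+1} \mid \mathcal F_t] = -0.4540

For an AR(p) model X_t = c + sum_i phi_i X_{t-i} + eps_t, the
one-step-ahead conditional mean is
  E[X_{t+1} | X_t, ...] = c + sum_i phi_i X_{t+1-i}.
Substitute known values:
  E[X_{t+1} | ...] = (-0.392) * (7) + (0.458) * (5)
                   = -0.4540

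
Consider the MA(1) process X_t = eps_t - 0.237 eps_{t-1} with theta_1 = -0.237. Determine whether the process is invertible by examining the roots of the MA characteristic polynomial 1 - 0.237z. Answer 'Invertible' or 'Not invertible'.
\text{Invertible}

The MA(q) characteristic polynomial is P(z) = 1 - 0.237z.
Invertibility requires all roots to lie outside the unit circle, i.e. |z| > 1 for every root.
This is linear in z: 1 + (-0.237) z = 0  =>  z = -1/(-0.237) = 4.219409,  |z| = 4.219409.
Moduli of all roots: 4.2194.
All moduli strictly greater than 1? Yes.
Verdict: Invertible.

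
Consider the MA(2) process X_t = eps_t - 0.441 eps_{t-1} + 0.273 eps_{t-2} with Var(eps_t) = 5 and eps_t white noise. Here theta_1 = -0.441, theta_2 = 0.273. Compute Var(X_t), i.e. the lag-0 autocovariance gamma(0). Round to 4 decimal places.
\gamma(0) = 6.3451

For an MA(q) process X_t = eps_t + sum_i theta_i eps_{t-i} with
Var(eps_t) = sigma^2, the variance is
  gamma(0) = sigma^2 * (1 + sum_i theta_i^2).
  sum_i theta_i^2 = (-0.441)^2 + (0.273)^2 = 0.194481 + 0.074529 = 0.26901.
  gamma(0) = 5 * (1 + 0.26901) = 5 * 1.26901 = 6.34505, which rounds to 6.3451.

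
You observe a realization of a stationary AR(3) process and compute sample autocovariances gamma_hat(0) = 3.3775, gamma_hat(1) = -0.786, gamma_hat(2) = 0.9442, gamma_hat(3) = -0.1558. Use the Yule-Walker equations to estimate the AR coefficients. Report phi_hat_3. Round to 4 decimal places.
\hat\phi_{3} = 0.0660

The Yule-Walker equations for an AR(p) process read, in matrix form,
  Gamma_p phi = r_p,   with   (Gamma_p)_{ij} = gamma(|i - j|),
                       (r_p)_i = gamma(i),   i,j = 1..p.
Substitute the sample gammas (Toeplitz matrix and right-hand side of size 3):
  Gamma_p = [[3.3775, -0.786, 0.9442], [-0.786, 3.3775, -0.786], [0.9442, -0.786, 3.3775]]
  r_p     = [-0.786, 0.9442, -0.1558]
Written out (R1..R3):
  (R1) 3.3775 phi_1 - 0.786 phi_2 + 0.9442 phi_3 = -0.786
  (R2) -0.786 phi_1 + 3.3775 phi_2 - 0.786 phi_3 = 0.9442
  (R3) 0.9442 phi_1 - 0.786 phi_2 + 3.3775 phi_3 = -0.1558
Gaussian elimination:
  R2 <- R2 - (-0.786/3.3775) R1 = R2 - (-0.232717) R1:  3.194585 phi_2 - 0.566269 phi_3 = 0.761285
  R3 <- R3 - (0.9442/3.3775) R1 = R3 - (0.279556) R1:  -0.566269 phi_2 + 3.113543 phi_3 = 0.063931
  R3 <- R3 - (-0.566269/3.194585) R2 = R3 - (-0.177259) R2:  3.013167 phi_3 = 0.198876
Back-substitution:
  phi_hat_3 = 0.198876 / 3.013167 = 0.066002
  phi_hat_2 = (0.761285 - (-0.566269)(0.066002)) / 3.194585 = 0.250004
  phi_hat_1 = (-0.786 - (-0.786)(0.250004) - (0.9442)(0.066002)) / 3.3775 = -0.192988
So phi_hat = [-0.1930, 0.2500, 0.0660].
Therefore phi_hat_3 = 0.0660.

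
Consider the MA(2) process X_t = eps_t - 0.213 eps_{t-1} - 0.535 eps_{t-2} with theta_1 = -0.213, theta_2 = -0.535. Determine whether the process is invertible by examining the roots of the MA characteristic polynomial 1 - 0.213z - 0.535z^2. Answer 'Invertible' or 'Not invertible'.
\text{Invertible}

The MA(q) characteristic polynomial is P(z) = 1 - 0.213z - 0.535z^2.
Invertibility requires all roots to lie outside the unit circle, i.e. |z| > 1 for every root.
Set 1 + (-0.213) z + (-0.535) z^2 = 0, i.e. a z^2 + b z + c = 0 with a = -0.535, b = -0.213, c = 1.
Discriminant D = b^2 - 4ac = (-0.213)^2 - 4*(-0.535)*1 = 0.045369 - (-2.14) = 2.185369.
D >= 0, so the roots are real: z = (-b +/- sqrt(D)) / (2a) = (0.213 +/- 1.478299) / (-1.07).
  z_1 = (0.213 + 1.478299) / (-1.07) = -1.5807,   |z_1| = 1.5807.
  z_2 = (0.213 - 1.478299) / (-1.07) = 1.1825,   |z_2| = 1.1825.
Moduli of all roots: 1.5807, 1.1825.
All moduli strictly greater than 1? Yes.
Verdict: Invertible.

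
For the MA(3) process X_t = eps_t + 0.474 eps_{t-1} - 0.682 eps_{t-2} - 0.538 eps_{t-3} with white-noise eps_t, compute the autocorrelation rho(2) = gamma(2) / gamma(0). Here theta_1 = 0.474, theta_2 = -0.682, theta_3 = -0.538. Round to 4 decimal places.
\rho(2) = -0.4734

For an MA(q) process with theta_0 = 1, the autocovariance is
  gamma(k) = sigma^2 * sum_{i=0..q-k} theta_i * theta_{i+k},
and rho(k) = gamma(k) / gamma(0). Sigma^2 cancels.
  numerator   = (1)*(-0.682) + (0.474)*(-0.538) = -0.937012.
  denominator = (1)^2 + (0.474)^2 + (-0.682)^2 + (-0.538)^2 = 1.979244.
  rho(2) = -0.937012 / 1.979244 = -0.4734.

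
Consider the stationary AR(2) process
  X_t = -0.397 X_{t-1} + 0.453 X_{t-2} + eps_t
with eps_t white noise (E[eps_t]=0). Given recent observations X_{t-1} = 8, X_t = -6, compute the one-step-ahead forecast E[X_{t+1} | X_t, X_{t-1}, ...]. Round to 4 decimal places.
E[X_{t+1} \mid \mathcal F_t] = 6.0060

For an AR(p) model X_t = c + sum_i phi_i X_{t-i} + eps_t, the
one-step-ahead conditional mean is
  E[X_{t+1} | X_t, ...] = c + sum_i phi_i X_{t+1-i}.
Substitute known values:
  E[X_{t+1} | ...] = (-0.397) * (-6) + (0.453) * (8)
                   = 6.0060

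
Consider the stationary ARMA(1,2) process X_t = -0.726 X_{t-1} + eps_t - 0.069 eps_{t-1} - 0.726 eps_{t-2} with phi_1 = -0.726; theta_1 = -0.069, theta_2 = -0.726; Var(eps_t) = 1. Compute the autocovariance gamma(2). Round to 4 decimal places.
\gamma(2) = -0.2100

Multiply the model equation by X_{t-k} and take expectations. With theta_0 = psi_0 = 1 and psi_j the MA(infinity) weights, this gives
  gamma(k) - sum_i phi_i gamma(k-i) = c_k,
  c_k = sigma^2 * sum_{j=k..q} theta_j psi_{j-k}   (c_k = 0 for k > q),
using gamma(-m) = gamma(m).
psi-weights needed (psi_j = theta_j + sum_i phi_i psi_{j-i}):
  psi_1 = theta_1 + phi_1 = -0.069 + (-0.726) = -0.795
  psi_2 = theta_2 + phi_1 psi_1 = -0.726 + (-0.726)(-0.795) = -0.14883
Right-hand sides:
  c_0 = sigma^2 (1 + theta_1 psi_1 + theta_2 psi_2) = 1 * (1 + (-0.069)(-0.795) + (-0.726)(-0.14883)) = 1 * 1.162906 = 1.162906
  c_1 = sigma^2 (theta_1 + theta_2 psi_1) = 1 * (-0.069 + (-0.726)(-0.795)) = 0.50817
  c_2 = sigma^2 theta_2 = 1 * (-0.726) = -0.726
Equations for k = 0 and k = 1 (AR order 1):
  gamma(0) = phi_1 gamma(1) + c_0
  gamma(1) = phi_1 gamma(0) + c_1
Substituting the second into the first: gamma(0) (1 - phi_1^2) = c_0 + phi_1 c_1, so
  gamma(0) = (c_0 + phi_1 c_1) / (1 - phi_1^2) = (1.162906 + (-0.726)(0.50817)) / (1 - (-0.726)^2) = 0.793974 / 0.472924 = 1.678862.
  gamma(1) = phi_1 gamma(0) + c_1 = (-0.726)(1.678862) + (0.50817) = -0.710684.
For k = 2: gamma(2) = phi_1 gamma(1) + c_2
  = (-0.726)(-0.710684) + (-0.726) = -0.210044.
Therefore gamma(2) = -0.2100 (to 4 decimal places).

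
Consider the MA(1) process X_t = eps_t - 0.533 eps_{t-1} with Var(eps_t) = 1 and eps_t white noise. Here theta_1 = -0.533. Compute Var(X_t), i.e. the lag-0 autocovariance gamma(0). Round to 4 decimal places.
\gamma(0) = 1.2841

For an MA(q) process X_t = eps_t + sum_i theta_i eps_{t-i} with
Var(eps_t) = sigma^2, the variance is
  gamma(0) = sigma^2 * (1 + sum_i theta_i^2).
  sum_i theta_i^2 = (-0.533)^2 = 0.284089.
  gamma(0) = 1 * (1 + 0.284089) = 1 * 1.284089 = 1.284089, which rounds to 1.2841.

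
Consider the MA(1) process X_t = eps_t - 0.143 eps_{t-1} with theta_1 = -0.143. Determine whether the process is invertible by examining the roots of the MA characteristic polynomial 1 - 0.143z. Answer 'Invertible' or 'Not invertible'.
\text{Invertible}

The MA(q) characteristic polynomial is P(z) = 1 - 0.143z.
Invertibility requires all roots to lie outside the unit circle, i.e. |z| > 1 for every root.
This is linear in z: 1 + (-0.143) z = 0  =>  z = -1/(-0.143) = 6.993007,  |z| = 6.993007.
Moduli of all roots: 6.9930.
All moduli strictly greater than 1? Yes.
Verdict: Invertible.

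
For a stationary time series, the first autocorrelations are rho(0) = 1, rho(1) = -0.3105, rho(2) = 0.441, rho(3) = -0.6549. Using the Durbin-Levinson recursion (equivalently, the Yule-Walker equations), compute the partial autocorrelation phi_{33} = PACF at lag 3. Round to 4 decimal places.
\phi_{33} = -0.5851

The PACF at lag k is phi_{kk}, the last component of the solution
to the Yule-Walker system G_k phi = r_k where
  (G_k)_{ij} = rho(|i - j|), (r_k)_i = rho(i), i,j = 1..k.
Equivalently, Durbin-Levinson gives phi_{kk} iteratively:
  phi_{11} = rho(1)
  phi_{kk} = [rho(k) - sum_{j=1..k-1} phi_{k-1,j} rho(k-j)]
            / [1 - sum_{j=1..k-1} phi_{k-1,j} rho(j)],
  phi_{k,j} = phi_{k-1,j} - phi_{kk} phi_{k-1,k-j},  j = 1..k-1.
Step k = 1:
  phi_11 = rho(1) = -0.3105.
Step k = 2:
  phi_22 = [rho(2) - phi_11 rho(1)] / [1 - phi_11 rho(1)] = [0.441 - (-0.3105)(-0.3105)] / [1 - (-0.3105)(-0.3105)]
         = 0.34458975 / 0.90358975 = 0.381356.
  Update: phi_21 = phi_11 - phi_22 phi_11 = -0.3105 - (0.381356)(-0.3105) = -0.192089.
Step k = 3:
  phi_33 = [rho(3) - phi_21 rho(2) - phi_22 rho(1)] / [1 - phi_21 rho(1) - phi_22 rho(2)]
    numerator   = -0.6549 - (-0.192089)(0.441) - (0.381356)(-0.3105) = -0.45177766
    denominator = 1 - (-0.192089)(-0.3105) - (0.381356)(0.441) = 0.77217824
  phi_33 = -0.45177766 / 0.77217824 = -0.5851.
Therefore phi_{33} = -0.5851.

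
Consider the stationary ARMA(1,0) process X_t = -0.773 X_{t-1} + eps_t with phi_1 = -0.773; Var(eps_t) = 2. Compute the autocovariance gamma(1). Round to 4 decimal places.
\gamma(1) = -3.8413

Multiply the model equation by X_{t-k} and take expectations. With theta_0 = psi_0 = 1 and psi_j the MA(infinity) weights, this gives
  gamma(k) - sum_i phi_i gamma(k-i) = c_k,
  c_k = sigma^2 * sum_{j=k..q} theta_j psi_{j-k}   (c_k = 0 for k > q),
using gamma(-m) = gamma(m).
Pure AR (q = 0): c_0 = sigma^2 = 2, c_k = 0 for k >= 1.
Equations for k = 0 and k = 1 (AR order 1):
  gamma(0) = phi_1 gamma(1) + c_0
  gamma(1) = phi_1 gamma(0) + c_1
Substituting the second into the first: gamma(0) (1 - phi_1^2) = c_0 + phi_1 c_1, so
  gamma(0) = c_0 / (1 - phi_1^2) = 2 / (1 - (-0.773)^2) = 2 / 0.402471 = 4.969302.
  gamma(1) = phi_1 gamma(0) = (-0.773)(4.969302) = -3.841271.
Therefore gamma(1) = -3.8413 (to 4 decimal places).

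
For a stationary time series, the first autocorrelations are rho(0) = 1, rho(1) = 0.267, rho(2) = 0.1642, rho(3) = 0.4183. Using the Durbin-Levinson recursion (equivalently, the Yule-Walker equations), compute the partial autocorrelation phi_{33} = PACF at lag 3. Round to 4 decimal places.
\phi_{33} = 0.3830

The PACF at lag k is phi_{kk}, the last component of the solution
to the Yule-Walker system G_k phi = r_k where
  (G_k)_{ij} = rho(|i - j|), (r_k)_i = rho(i), i,j = 1..k.
Equivalently, Durbin-Levinson gives phi_{kk} iteratively:
  phi_{11} = rho(1)
  phi_{kk} = [rho(k) - sum_{j=1..k-1} phi_{k-1,j} rho(k-j)]
            / [1 - sum_{j=1..k-1} phi_{k-1,j} rho(j)],
  phi_{k,j} = phi_{k-1,j} - phi_{kk} phi_{k-1,k-j},  j = 1..k-1.
Step k = 1:
  phi_11 = rho(1) = 0.267.
Step k = 2:
  phi_22 = [rho(2) - phi_11 rho(1)] / [1 - phi_11 rho(1)] = [0.1642 - (0.267)(0.267)] / [1 - (0.267)(0.267)]
         = 0.092911 / 0.928711 = 0.100043.
  Update: phi_21 = phi_11 - phi_22 phi_11 = 0.267 - (0.100043)(0.267) = 0.240289.
Step k = 3:
  phi_33 = [rho(3) - phi_21 rho(2) - phi_22 rho(1)] / [1 - phi_21 rho(1) - phi_22 rho(2)]
    numerator   = 0.4183 - (0.240289)(0.1642) - (0.100043)(0.267) = 0.35213315
    denominator = 1 - (0.240289)(0.267) - (0.100043)(0.1642) = 0.91941591
  phi_33 = 0.35213315 / 0.91941591 = 0.383.
Therefore phi_{33} = 0.3830.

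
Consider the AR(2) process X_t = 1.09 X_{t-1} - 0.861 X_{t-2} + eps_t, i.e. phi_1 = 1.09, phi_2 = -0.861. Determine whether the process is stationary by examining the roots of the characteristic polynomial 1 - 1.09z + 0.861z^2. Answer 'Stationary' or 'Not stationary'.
\text{Stationary}

The AR(p) characteristic polynomial is P(z) = 1 - 1.09z + 0.861z^2.
Stationarity requires all roots to lie outside the unit circle, i.e. |z| > 1 for every root.
Set 1 + (-1.09) z + (0.861) z^2 = 0, i.e. a z^2 + b z + c = 0 with a = 0.861, b = -1.09, c = 1.
Discriminant D = b^2 - 4ac = (-1.09)^2 - 4*(0.861)*1 = 1.1881 - (3.444) = -2.2559.
D < 0, so the roots are the complex-conjugate pair z = (-b +/- i sqrt(-D)) / (2a) = 0.633 +/- 0.8722i.
For a conjugate pair |z|^2 = z * conj(z) = (product of roots) = c/a = 1/(0.861) = 1.16144, so |z| = sqrt(1.16144) = 1.0777 for both roots.
Moduli of all roots: 1.0777, 1.0777.
All moduli strictly greater than 1? Yes.
Verdict: Stationary.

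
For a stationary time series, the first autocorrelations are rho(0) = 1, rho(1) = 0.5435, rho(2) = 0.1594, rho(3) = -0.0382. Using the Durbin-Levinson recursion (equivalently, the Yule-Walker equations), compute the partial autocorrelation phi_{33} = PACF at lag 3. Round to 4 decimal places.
\phi_{33} = -0.0540

The PACF at lag k is phi_{kk}, the last component of the solution
to the Yule-Walker system G_k phi = r_k where
  (G_k)_{ij} = rho(|i - j|), (r_k)_i = rho(i), i,j = 1..k.
Equivalently, Durbin-Levinson gives phi_{kk} iteratively:
  phi_{11} = rho(1)
  phi_{kk} = [rho(k) - sum_{j=1..k-1} phi_{k-1,j} rho(k-j)]
            / [1 - sum_{j=1..k-1} phi_{k-1,j} rho(j)],
  phi_{k,j} = phi_{k-1,j} - phi_{kk} phi_{k-1,k-j},  j = 1..k-1.
Step k = 1:
  phi_11 = rho(1) = 0.5435.
Step k = 2:
  phi_22 = [rho(2) - phi_11 rho(1)] / [1 - phi_11 rho(1)] = [0.1594 - (0.5435)(0.5435)] / [1 - (0.5435)(0.5435)]
         = -0.13599225 / 0.70460775 = -0.193004.
  Update: phi_21 = phi_11 - phi_22 phi_11 = 0.5435 - (-0.193004)(0.5435) = 0.648398.
Step k = 3:
  phi_33 = [rho(3) - phi_21 rho(2) - phi_22 rho(1)] / [1 - phi_21 rho(1) - phi_22 rho(2)]
    numerator   = -0.0382 - (0.648398)(0.1594) - (-0.193004)(0.5435) = -0.03665683
    denominator = 1 - (0.648398)(0.5435) - (-0.193004)(0.1594) = 0.67836068
  phi_33 = -0.03665683 / 0.67836068 = -0.054.
Therefore phi_{33} = -0.0540.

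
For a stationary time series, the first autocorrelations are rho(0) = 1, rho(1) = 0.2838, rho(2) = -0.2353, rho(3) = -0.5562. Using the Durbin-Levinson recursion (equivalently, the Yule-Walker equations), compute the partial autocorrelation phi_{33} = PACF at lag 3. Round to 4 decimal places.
\phi_{33} = -0.4550

The PACF at lag k is phi_{kk}, the last component of the solution
to the Yule-Walker system G_k phi = r_k where
  (G_k)_{ij} = rho(|i - j|), (r_k)_i = rho(i), i,j = 1..k.
Equivalently, Durbin-Levinson gives phi_{kk} iteratively:
  phi_{11} = rho(1)
  phi_{kk} = [rho(k) - sum_{j=1..k-1} phi_{k-1,j} rho(k-j)]
            / [1 - sum_{j=1..k-1} phi_{k-1,j} rho(j)],
  phi_{k,j} = phi_{k-1,j} - phi_{kk} phi_{k-1,k-j},  j = 1..k-1.
Step k = 1:
  phi_11 = rho(1) = 0.2838.
Step k = 2:
  phi_22 = [rho(2) - phi_11 rho(1)] / [1 - phi_11 rho(1)] = [-0.2353 - (0.2838)(0.2838)] / [1 - (0.2838)(0.2838)]
         = -0.31584244 / 0.91945756 = -0.34351.
  Update: phi_21 = phi_11 - phi_22 phi_11 = 0.2838 - (-0.34351)(0.2838) = 0.381288.
Step k = 3:
  phi_33 = [rho(3) - phi_21 rho(2) - phi_22 rho(1)] / [1 - phi_21 rho(1) - phi_22 rho(2)]
    numerator   = -0.5562 - (0.381288)(-0.2353) - (-0.34351)(0.2838) = -0.36899493
    denominator = 1 - (0.381288)(0.2838) - (-0.34351)(-0.2353) = 0.81096267
  phi_33 = -0.36899493 / 0.81096267 = -0.455.
Therefore phi_{33} = -0.4550.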